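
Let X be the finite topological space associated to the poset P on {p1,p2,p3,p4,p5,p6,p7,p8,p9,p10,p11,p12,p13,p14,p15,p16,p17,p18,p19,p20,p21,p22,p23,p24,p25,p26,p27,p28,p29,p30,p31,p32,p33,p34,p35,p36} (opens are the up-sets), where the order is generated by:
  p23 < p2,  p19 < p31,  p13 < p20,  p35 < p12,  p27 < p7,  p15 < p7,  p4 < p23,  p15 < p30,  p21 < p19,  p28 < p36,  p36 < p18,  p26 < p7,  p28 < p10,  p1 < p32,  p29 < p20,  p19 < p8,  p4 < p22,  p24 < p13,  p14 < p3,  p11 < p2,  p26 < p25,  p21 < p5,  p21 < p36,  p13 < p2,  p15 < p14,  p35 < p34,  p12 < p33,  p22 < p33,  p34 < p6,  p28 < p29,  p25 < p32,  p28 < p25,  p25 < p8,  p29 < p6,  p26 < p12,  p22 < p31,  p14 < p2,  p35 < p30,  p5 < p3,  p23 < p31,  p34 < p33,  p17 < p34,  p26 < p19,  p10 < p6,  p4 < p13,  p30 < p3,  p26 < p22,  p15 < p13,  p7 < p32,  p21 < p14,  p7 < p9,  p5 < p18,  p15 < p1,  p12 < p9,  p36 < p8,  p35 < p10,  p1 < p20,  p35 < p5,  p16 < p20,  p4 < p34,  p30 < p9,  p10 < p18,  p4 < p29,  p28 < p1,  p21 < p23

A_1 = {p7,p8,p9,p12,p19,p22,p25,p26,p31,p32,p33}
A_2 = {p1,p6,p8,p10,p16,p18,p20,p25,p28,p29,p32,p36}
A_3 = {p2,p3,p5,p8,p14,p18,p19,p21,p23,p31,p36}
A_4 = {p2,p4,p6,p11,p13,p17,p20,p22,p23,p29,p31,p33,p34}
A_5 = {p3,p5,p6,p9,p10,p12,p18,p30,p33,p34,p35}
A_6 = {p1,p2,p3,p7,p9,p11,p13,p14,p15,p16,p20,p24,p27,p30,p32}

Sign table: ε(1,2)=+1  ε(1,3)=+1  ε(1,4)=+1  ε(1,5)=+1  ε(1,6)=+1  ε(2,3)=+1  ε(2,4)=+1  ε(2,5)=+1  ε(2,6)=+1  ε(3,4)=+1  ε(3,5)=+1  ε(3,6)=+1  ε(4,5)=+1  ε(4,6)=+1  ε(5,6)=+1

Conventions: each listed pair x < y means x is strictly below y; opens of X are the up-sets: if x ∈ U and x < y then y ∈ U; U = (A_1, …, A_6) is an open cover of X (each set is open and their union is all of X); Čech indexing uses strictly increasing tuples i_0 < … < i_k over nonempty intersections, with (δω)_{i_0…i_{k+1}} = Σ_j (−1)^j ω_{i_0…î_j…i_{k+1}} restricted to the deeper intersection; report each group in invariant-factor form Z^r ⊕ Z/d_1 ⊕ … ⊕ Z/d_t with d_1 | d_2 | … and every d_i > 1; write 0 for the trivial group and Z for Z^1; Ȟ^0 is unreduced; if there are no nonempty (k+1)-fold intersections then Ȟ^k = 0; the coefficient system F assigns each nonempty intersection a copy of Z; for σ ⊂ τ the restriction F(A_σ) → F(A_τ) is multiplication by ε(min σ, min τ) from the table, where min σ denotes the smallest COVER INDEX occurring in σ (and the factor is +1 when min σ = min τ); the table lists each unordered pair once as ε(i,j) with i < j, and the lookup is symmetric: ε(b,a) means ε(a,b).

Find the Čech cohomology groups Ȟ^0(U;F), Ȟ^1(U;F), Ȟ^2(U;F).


Ȟ^0 ≅ Z, Ȟ^1 ≅ 0 and Ȟ^2 ≅ Z/2

nerve simplices:
  A12={p8,p25,p32} A13={p8,p19,p31} A14={p22,p31,p33} A15={p9,p12,p33} A16={p7,p9,p32} A23={p8,p18,p36} A24={p6,p20,p29} A25={p6,p10,p18} A26={p1,p16,p20,p32} A34={p2,p23,p31} A35={p3,p5,p18} A36={p2,p3,p14} A45={p6,p33,p34} A46={p2,p11,p13,p20} A56={p3,p9,p30}
  A123={p8} A126={p32} A134={p31} A145={p33} A156={p9} A235={p18} A245={p6} A246={p20} A346={p2} A356={p3}
C dims 6,15,10; δ0: rk 5, SNF 1^5; δ1: rk 10, SNF 1^9·2
degree 0: 6−5−0 = 1 → Ȟ^0 ≅ Z
degree 1: 15−10−5 = 0 → Ȟ^1 ≅ 0
degree 2: 10−0−10 = 0 plus torsion [2] → Ȟ^2 ≅ Z/2


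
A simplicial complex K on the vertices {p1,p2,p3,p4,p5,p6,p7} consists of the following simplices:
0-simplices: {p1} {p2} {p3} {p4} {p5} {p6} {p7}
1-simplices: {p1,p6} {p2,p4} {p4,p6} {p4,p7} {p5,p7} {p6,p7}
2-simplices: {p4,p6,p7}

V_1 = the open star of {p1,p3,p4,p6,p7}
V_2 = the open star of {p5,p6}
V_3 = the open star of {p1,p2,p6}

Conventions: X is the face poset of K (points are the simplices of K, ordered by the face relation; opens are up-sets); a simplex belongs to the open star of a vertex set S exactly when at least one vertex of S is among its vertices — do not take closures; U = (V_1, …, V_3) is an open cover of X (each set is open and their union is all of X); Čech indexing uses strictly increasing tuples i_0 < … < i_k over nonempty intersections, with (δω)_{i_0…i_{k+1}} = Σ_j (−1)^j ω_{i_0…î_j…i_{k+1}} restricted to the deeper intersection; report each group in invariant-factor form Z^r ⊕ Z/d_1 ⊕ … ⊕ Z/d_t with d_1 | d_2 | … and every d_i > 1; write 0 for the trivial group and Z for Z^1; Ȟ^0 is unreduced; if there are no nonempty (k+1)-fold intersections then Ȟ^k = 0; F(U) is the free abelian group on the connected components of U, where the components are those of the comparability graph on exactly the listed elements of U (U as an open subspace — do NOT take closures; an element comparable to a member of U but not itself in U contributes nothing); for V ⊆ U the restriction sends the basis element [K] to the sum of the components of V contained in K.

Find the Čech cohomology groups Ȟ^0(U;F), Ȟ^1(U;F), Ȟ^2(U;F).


nerve simplices:
  V1={{p1},{p3},{p4},{p6},{p7},{p1,p6},{p2,p4},{p4,p6},{p4,p7},{p5,p7},{p6,p7},{p4,p6,p7}} V2={{p5},{p6},{p1,p6},{p4,p6},{p5,p7},{p6,p7},{p4,p6,p7}} V3={{p1},{p2},{p6},{p1,p6},{p2,p4},{p4,p6},{p6,p7},{p4,p6,p7}}
  V12={{p6},{p1,p6},{p4,p6},{p5,p7},{p6,p7},{p4,p6,p7}} V13={{p1},{p6},{p1,p6},{p2,p4},{p4,p6},{p6,p7},{p4,p6,p7}} V23={{p6},{p1,p6},{p4,p6},{p6,p7},{p4,p6,p7}}
  V123={{p6},{p1,p6},{p4,p6},{p6,p7},{p4,p6,p7}}
components per intersection:
  V1: {{p1},{p4},{p6},{p7},{p1,p6},{p2,p4},{p4,p6},{p4,p7},{p5,p7},{p6,p7},{p4,p6,p7}} {{p3}}
  V2: {{p5},{p5,p7}} {{p6},{p1,p6},{p4,p6},{p6,p7},{p4,p6,p7}}
  V3: {{p1},{p6},{p1,p6},{p4,p6},{p6,p7},{p4,p6,p7}} {{p2},{p2,p4}}
  V12: {{p6},{p1,p6},{p4,p6},{p6,p7},{p4,p6,p7}} {{p5,p7}}
  V13: {{p1},{p6},{p1,p6},{p4,p6},{p6,p7},{p4,p6,p7}} {{p2,p4}}
  V23: {{p6},{p1,p6},{p4,p6},{p6,p7},{p4,p6,p7}}
  V123: {{p6},{p1,p6},{p4,p6},{p6,p7},{p4,p6,p7}}
C dims 6,5,1; δ0: rk 4, SNF 1^4; δ1: rk 1, SNF 1^1
degree 0: 6−4−0 = 2 → Ȟ^0 ≅ Z^2
degree 1: 5−1−4 = 0 → Ȟ^1 ≅ 0
degree 2: 1−0−1 = 0 → Ȟ^2 ≅ 0

Ȟ^0(U;F) ≅ Z^2; Ȟ^1(U;F) ≅ 0; Ȟ^2(U;F) ≅ 0


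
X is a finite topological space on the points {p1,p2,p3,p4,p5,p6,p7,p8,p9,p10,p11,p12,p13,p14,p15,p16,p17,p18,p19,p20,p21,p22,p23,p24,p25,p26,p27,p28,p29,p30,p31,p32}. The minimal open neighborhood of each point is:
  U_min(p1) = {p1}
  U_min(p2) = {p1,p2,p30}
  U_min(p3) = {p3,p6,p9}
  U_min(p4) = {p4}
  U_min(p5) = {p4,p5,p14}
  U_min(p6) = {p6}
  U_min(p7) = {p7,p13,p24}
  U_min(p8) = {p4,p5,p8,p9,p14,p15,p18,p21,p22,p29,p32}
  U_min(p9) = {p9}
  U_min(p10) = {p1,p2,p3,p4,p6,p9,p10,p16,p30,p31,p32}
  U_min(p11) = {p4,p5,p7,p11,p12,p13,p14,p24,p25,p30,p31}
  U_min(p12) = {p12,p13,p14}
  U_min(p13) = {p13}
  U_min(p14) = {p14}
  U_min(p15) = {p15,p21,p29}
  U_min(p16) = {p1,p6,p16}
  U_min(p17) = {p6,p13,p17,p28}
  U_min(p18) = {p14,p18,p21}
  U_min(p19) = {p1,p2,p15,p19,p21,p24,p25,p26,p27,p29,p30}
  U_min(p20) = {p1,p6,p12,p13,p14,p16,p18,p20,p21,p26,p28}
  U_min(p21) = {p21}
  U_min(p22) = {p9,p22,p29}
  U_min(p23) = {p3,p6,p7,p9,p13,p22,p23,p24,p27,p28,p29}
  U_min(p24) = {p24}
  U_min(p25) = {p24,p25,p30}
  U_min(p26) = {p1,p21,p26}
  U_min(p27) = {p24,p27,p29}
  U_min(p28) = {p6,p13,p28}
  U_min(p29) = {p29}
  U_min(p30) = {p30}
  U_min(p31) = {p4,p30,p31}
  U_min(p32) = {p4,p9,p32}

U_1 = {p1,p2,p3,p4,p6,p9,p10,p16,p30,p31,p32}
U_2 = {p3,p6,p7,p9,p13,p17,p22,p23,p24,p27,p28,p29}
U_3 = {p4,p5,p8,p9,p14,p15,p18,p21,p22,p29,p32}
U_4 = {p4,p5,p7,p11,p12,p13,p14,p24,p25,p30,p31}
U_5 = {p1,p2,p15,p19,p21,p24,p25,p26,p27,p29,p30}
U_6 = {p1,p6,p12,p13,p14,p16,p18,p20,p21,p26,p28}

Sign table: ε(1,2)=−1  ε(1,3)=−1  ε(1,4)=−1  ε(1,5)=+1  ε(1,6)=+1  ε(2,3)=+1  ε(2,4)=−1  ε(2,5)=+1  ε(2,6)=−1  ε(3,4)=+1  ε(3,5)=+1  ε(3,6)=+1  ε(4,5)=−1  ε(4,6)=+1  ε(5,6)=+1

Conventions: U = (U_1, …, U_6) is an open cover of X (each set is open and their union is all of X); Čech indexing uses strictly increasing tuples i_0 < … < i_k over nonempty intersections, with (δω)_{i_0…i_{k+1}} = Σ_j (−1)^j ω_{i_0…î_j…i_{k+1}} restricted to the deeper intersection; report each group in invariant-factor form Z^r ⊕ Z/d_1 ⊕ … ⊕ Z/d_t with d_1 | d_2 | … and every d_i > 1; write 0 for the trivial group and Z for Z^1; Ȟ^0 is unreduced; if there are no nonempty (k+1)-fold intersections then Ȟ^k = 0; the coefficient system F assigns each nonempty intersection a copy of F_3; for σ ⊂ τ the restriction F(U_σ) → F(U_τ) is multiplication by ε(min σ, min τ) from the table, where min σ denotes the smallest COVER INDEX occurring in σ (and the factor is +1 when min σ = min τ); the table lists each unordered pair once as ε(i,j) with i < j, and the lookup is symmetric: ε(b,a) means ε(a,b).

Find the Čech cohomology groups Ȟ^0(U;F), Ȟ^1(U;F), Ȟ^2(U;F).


Ȟ^0 = 0; Ȟ^1 = 0; Ȟ^2 = Z/3

nerve simplices:
  U12={p3,p6,p9} U13={p4,p9,p32} U14={p4,p30,p31} U15={p1,p2,p30} U16={p1,p6,p16} U23={p9,p22,p29} U24={p7,p13,p24} U25={p24,p27,p29} U26={p6,p13,p28} U34={p4,p5,p14} U35={p15,p21,p29} U36={p14,p18,p21} U45={p24,p25,p30} U46={p12,p13,p14} U56={p1,p21,p26}
  U123={p9} U126={p6} U134={p4} U145={p30} U156={p1} U235={p29} U245={p24} U246={p13} U346={p14} U356={p21}
C dims 6,15,10; δ0: rk_F3 6; δ1: rk_F3 9
degree 0: 6−6−0 = 0 → Ȟ^0 ≅ 0
degree 1: 15−9−6 = 0 → Ȟ^1 ≅ 0
degree 2: 10−0−9 = 1 → Ȟ^2 ≅ Z/3


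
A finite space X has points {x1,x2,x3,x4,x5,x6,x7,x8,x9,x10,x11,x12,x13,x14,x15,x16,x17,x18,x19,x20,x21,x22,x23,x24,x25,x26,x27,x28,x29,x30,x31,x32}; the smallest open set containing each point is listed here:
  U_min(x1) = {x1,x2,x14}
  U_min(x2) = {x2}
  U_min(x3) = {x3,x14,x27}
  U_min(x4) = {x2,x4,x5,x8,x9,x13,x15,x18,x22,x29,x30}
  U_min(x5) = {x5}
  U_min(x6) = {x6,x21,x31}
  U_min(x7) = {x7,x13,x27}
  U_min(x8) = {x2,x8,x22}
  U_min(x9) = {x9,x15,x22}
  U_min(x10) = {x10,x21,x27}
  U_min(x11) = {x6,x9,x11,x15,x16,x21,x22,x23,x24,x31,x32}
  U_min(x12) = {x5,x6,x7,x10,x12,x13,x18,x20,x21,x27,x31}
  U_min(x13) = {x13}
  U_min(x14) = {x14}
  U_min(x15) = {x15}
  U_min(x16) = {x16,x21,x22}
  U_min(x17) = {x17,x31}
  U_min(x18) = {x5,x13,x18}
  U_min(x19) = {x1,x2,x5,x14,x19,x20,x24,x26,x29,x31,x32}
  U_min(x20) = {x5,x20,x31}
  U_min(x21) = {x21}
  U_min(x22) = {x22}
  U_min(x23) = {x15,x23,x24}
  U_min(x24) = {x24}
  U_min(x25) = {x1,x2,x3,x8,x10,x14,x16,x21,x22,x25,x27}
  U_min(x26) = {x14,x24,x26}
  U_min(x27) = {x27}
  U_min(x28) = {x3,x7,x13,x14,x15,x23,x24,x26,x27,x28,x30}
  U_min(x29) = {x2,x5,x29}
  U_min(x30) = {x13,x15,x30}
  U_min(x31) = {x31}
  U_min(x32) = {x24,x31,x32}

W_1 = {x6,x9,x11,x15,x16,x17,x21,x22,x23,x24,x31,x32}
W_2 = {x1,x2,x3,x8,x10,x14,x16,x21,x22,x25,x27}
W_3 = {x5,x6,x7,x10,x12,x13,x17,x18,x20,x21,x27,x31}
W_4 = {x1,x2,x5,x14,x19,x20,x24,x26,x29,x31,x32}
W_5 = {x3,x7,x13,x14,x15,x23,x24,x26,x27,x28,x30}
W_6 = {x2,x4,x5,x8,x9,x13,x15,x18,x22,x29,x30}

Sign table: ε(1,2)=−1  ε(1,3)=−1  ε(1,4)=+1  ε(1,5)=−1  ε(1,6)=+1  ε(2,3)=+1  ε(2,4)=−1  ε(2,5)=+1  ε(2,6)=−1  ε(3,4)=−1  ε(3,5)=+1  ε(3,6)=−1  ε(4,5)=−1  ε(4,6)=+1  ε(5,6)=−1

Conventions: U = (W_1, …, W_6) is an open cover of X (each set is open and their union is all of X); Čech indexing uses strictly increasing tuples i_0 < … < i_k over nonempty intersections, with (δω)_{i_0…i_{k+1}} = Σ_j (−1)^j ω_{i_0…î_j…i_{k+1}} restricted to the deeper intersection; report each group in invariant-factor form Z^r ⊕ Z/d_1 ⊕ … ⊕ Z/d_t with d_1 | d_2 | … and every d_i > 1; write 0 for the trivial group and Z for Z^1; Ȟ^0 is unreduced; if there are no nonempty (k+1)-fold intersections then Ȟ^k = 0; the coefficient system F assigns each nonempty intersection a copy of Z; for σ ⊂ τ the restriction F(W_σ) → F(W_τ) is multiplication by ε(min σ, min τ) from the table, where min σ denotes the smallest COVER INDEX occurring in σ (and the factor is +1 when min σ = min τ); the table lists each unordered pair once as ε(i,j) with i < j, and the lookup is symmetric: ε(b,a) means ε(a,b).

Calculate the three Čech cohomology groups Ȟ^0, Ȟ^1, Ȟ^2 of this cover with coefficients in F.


Ȟ^0 ≅ Z,  Ȟ^1 ≅ 0,  Ȟ^2 ≅ Z/2

nonempty intersections:
  W12={x16,x21,x22} W13={x6,x17,x21,x31} W14={x24,x31,x32} W15={x15,x23,x24} W16={x9,x15,x22} W23={x10,x21,x27} W24={x1,x2,x14} W25={x3,x14,x27} W26={x2,x8,x22} W34={x5,x20,x31} W35={x7,x13,x27} W36={x5,x13,x18} W45={x14,x24,x26} W46={x2,x5,x29} W56={x13,x15,x30}
  W123={x21} W126={x22} W134={x31} W145={x24} W156={x15} W235={x27} W245={x14} W246={x2} W346={x5} W356={x13}
C dims 6,15,10; δ0: rk 5, SNF 1^5; δ1: rk 10, SNF 1^9·2
Ȟ^0: (6−5)−0=1 ⇒ Z
Ȟ^1: (15−10)−5=0 ⇒ 0
Ȟ^2: (10−0)−10=0 plus torsion [2] ⇒ Z/2


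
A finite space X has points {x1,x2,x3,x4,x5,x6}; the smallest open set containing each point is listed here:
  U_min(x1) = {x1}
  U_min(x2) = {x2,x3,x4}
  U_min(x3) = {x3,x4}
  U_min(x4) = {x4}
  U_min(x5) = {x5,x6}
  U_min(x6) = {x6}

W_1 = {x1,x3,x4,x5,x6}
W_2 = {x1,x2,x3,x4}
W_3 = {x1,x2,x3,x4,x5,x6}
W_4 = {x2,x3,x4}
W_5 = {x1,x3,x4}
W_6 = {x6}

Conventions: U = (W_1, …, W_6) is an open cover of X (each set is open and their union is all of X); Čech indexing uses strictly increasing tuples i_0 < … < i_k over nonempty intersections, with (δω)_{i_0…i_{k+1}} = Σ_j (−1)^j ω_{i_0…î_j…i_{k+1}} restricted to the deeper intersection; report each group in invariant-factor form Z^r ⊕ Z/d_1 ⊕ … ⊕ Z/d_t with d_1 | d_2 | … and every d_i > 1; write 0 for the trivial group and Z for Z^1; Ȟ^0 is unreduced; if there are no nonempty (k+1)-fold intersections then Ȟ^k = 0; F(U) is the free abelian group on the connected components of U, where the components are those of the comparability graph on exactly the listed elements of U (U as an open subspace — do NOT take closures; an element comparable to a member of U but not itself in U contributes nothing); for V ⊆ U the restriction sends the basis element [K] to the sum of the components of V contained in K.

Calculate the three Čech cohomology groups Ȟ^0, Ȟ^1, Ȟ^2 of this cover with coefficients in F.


nerve of the cover:
  W12={x1,x3,x4} W13={x1,x3,x4,x5,x6} W14={x3,x4} W15={x1,x3,x4} W16={x6} W23={x1,x2,x3,x4} W24={x2,x3,x4} W25={x1,x3,x4} W34={x2,x3,x4} W35={x1,x3,x4} W36={x6} W45={x3,x4}
  W123={x1,x3,x4} W124={x3,x4} W125={x1,x3,x4} W134={x3,x4} W135={x1,x3,x4} W136={x6} W145={x3,x4} W234={x2,x3,x4} W235={x1,x3,x4} W245={x3,x4} W345={x3,x4}
  W1234={x3,x4} W1235={x1,x3,x4} W1245={x3,x4} W1345={x3,x4} W2345={x3,x4}
  W12345={x3,x4}
components per intersection:
  W1: {x1} {x3,x4} {x5,x6}
  W2: {x1} {x2,x3,x4}
  W3: {x1} {x2,x3,x4} {x5,x6}
  W4: {x2,x3,x4}
  W5: {x1} {x3,x4}
  W6: {x6}
  W12: {x1} {x3,x4}
  W13: {x1} {x3,x4} {x5,x6}
  W14: {x3,x4}
  W15: {x1} {x3,x4}
  W16: {x6}
  W23: {x1} {x2,x3,x4}
  W24: {x2,x3,x4}
  W25: {x1} {x3,x4}
  W34: {x2,x3,x4}
  W35: {x1} {x3,x4}
  W36: {x6}
  W45: {x3,x4}
  W123: {x1} {x3,x4}
  W124: {x3,x4}
  W125: {x1} {x3,x4}
  W134: {x3,x4}
  W135: {x1} {x3,x4}
  W136: {x6}
  W145: {x3,x4}
  W234: {x2,x3,x4}
  W235: {x1} {x3,x4}
  W245: {x3,x4}
  W345: {x3,x4}
  W1234: {x3,x4}
  W1235: {x1} {x3,x4}
  W1245: {x3,x4}
  W1345: {x3,x4}
  W2345: {x3,x4}
  W12345: {x3,x4}
C dims 12,19,15,6; δ0: rk 9, SNF 1^9; δ1: rk 10, SNF 1^10; δ2: rk 5, SNF 1^5
Ȟ^0 = (12 − 9) − 0 = 3, so Ȟ^0 ≅ Z^3
Ȟ^1 = (19 − 10) − 9 = 0, so Ȟ^1 ≅ 0
Ȟ^2 = (15 − 5) − 10 = 0, so Ȟ^2 ≅ 0

Ȟ^0 ≅ Z^3, Ȟ^1 ≅ 0, Ȟ^2 ≅ 0


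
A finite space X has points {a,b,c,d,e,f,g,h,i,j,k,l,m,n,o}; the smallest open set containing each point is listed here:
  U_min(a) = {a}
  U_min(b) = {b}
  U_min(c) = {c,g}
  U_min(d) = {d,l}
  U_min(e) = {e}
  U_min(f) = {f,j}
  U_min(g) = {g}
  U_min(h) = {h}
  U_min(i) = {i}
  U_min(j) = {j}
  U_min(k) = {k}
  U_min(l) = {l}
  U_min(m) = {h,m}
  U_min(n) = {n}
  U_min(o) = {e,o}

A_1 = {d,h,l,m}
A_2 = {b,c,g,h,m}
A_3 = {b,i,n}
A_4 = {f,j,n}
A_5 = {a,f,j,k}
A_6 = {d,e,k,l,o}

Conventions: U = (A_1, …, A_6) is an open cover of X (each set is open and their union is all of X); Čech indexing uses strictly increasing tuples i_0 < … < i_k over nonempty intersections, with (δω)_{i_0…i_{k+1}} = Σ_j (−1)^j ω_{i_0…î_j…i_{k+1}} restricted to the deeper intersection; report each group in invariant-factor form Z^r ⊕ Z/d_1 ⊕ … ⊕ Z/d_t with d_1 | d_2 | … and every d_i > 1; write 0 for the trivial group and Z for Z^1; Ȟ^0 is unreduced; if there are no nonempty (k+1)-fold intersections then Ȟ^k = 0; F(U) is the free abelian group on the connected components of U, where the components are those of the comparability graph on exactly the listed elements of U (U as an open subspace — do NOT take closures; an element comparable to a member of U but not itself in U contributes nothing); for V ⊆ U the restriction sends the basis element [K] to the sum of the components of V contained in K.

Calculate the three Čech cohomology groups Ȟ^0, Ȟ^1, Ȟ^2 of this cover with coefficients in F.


intersection data:
  A12={h,m} A16={d,l} A23={b} A34={n} A45={f,j} A56={k}
components per intersection:
  A1: {d,l} {h,m}
  A2: {b} {c,g} {h,m}
  A3: {b} {i} {n}
  A4: {f,j} {n}
  A5: {a} {f,j} {k}
  A6: {d,l} {e,o} {k}
  A12: {h,m}
  A16: {d,l}
  A23: {b}
  A34: {n}
  A45: {f,j}
  A56: {k}
C dims 16,6; δ0: rk 6, SNF 1^6
Ȟ^0 = (16 − 6) − 0 = 10, so Ȟ^0 ≅ Z^10
Ȟ^1 = (6 − 0) − 6 = 0, so Ȟ^1 ≅ 0
Ȟ^2 = (0 − 0) − 0 = 0, so Ȟ^2 ≅ 0

Ȟ^0 = Z^10, Ȟ^1 = 0, Ȟ^2 = 0


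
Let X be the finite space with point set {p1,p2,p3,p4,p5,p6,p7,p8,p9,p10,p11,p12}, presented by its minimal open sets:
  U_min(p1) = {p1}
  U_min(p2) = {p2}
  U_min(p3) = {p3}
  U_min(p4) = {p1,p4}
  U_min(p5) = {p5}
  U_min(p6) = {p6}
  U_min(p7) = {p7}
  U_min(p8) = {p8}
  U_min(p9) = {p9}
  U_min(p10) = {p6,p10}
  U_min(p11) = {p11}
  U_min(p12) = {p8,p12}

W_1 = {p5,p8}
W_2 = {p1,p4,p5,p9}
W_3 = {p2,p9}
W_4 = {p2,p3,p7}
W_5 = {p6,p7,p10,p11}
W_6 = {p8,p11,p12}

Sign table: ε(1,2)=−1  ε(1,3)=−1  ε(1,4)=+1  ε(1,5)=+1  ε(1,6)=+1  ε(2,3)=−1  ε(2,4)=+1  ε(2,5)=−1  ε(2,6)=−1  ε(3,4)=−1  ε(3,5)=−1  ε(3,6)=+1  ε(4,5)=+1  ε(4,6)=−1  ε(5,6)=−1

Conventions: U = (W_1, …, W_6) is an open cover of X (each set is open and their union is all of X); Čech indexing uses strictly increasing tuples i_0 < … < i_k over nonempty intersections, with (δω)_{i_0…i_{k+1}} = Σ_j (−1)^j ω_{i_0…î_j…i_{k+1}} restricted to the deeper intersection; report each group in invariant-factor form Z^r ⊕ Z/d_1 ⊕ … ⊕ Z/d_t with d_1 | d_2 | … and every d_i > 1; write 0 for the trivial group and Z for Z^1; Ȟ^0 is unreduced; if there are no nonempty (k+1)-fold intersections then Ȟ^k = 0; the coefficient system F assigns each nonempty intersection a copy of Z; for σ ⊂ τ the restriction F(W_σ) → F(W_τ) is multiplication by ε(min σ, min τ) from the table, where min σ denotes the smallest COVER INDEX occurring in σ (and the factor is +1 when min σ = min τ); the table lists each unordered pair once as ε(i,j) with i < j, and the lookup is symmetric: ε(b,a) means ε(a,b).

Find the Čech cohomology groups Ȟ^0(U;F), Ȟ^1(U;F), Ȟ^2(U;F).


nonempty overlaps:
  W12={p5} W16={p8} W23={p9} W34={p2} W45={p7} W56={p11}
C dims 6,6; δ0: rk 5, SNF 1^5
degree 0: 6−5−0 = 1 → Ȟ^0 ≅ Z
degree 1: 6−0−5 = 1 → Ȟ^1 ≅ Z
degree 2: 0−0−0 = 0 → Ȟ^2 ≅ 0

Ȟ^0 ≅ Z, Ȟ^1 ≅ Z and Ȟ^2 ≅ 0


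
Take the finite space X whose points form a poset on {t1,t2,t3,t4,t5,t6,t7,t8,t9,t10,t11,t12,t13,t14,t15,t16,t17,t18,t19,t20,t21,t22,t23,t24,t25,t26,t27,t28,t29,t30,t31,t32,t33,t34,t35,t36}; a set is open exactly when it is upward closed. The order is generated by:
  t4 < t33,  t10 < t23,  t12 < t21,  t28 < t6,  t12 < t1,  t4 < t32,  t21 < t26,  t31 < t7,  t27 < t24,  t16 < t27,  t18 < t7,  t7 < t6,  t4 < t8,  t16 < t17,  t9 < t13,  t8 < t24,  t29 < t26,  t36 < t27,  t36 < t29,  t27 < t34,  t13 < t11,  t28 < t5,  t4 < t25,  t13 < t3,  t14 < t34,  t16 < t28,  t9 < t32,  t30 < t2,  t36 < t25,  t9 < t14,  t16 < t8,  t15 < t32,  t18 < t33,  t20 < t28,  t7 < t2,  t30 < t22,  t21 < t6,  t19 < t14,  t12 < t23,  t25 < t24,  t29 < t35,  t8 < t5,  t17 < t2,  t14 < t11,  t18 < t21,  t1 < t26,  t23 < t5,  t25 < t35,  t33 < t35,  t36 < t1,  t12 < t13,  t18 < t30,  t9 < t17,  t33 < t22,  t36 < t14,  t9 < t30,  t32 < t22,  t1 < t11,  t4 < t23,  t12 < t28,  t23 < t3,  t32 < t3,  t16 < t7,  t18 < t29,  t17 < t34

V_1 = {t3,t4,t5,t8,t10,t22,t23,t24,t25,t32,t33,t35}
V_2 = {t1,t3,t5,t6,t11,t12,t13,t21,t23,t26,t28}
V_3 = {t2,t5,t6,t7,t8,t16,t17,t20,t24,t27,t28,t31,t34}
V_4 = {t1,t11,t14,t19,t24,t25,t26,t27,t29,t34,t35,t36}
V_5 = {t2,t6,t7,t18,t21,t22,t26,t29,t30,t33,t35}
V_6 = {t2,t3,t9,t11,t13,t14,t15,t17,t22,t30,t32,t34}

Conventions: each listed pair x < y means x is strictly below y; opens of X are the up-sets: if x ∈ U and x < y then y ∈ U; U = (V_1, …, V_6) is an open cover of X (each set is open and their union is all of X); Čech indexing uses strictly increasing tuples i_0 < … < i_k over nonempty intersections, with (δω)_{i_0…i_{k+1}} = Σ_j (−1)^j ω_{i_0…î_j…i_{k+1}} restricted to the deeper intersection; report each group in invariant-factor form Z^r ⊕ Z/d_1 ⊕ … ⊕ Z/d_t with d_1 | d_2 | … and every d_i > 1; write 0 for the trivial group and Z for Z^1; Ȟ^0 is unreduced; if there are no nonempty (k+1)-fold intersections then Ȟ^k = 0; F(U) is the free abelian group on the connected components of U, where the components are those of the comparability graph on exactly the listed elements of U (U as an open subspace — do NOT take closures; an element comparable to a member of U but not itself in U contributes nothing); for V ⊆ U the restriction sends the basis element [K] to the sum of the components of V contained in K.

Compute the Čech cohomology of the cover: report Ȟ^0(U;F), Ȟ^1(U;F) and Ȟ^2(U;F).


Ȟ^0(U;F) ≅ Z,  Ȟ^1(U;F) ≅ 0,  Ȟ^2(U;F) ≅ Z/2

nerve of the cover:
  V12={t3,t5,t23} V13={t5,t8,t24} V14={t24,t25,t35} V15={t22,t33,t35} V16={t3,t22,t32} V23={t5,t6,t28} V24={t1,t11,t26} V25={t6,t21,t26} V26={t3,t11,t13} V34={t24,t27,t34} V35={t2,t6,t7} V36={t2,t17,t34} V45={t26,t29,t35} V46={t11,t14,t34} V56={t2,t22,t30}
  V123={t5} V126={t3} V134={t24} V145={t35} V156={t22} V235={t6} V245={t26} V246={t11} V346={t34} V356={t2}
components per intersection:
  V1: {t3,t4,t5,t8,t10,t22,t23,t24,t25,t32,t33,t35}
  V2: {t1,t3,t5,t6,t11,t12,t13,t21,t23,t26,t28}
  V3: {t2,t5,t6,t7,t8,t16,t17,t20,t24,t27,t28,t31,t34}
  V4: {t1,t11,t14,t19,t24,t25,t26,t27,t29,t34,t35,t36}
  V5: {t2,t6,t7,t18,t21,t22,t26,t29,t30,t33,t35}
  V6: {t2,t3,t9,t11,t13,t14,t15,t17,t22,t30,t32,t34}
  V12: {t3,t5,t23}
  V13: {t5,t8,t24}
  V14: {t24,t25,t35}
  V15: {t22,t33,t35}
  V16: {t3,t22,t32}
  V23: {t5,t6,t28}
  V24: {t1,t11,t26}
  V25: {t6,t21,t26}
  V26: {t3,t11,t13}
  V34: {t24,t27,t34}
  V35: {t2,t6,t7}
  V36: {t2,t17,t34}
  V45: {t26,t29,t35}
  V46: {t11,t14,t34}
  V56: {t2,t22,t30}
  V123: {t5}
  V126: {t3}
  V134: {t24}
  V145: {t35}
  V156: {t22}
  V235: {t6}
  V245: {t26}
  V246: {t11}
  V346: {t34}
  V356: {t2}
C dims 6,15,10; δ0: rk 5, SNF 1^5; δ1: rk 10, SNF 1^9·2
Ȟ^0 = (6 − 5) − 0 = 1, so Ȟ^0 ≅ Z
Ȟ^1 = (15 − 10) − 5 = 0, so Ȟ^1 ≅ 0
Ȟ^2 = (10 − 0) − 10 = 0 plus torsion [2], so Ȟ^2 ≅ Z/2


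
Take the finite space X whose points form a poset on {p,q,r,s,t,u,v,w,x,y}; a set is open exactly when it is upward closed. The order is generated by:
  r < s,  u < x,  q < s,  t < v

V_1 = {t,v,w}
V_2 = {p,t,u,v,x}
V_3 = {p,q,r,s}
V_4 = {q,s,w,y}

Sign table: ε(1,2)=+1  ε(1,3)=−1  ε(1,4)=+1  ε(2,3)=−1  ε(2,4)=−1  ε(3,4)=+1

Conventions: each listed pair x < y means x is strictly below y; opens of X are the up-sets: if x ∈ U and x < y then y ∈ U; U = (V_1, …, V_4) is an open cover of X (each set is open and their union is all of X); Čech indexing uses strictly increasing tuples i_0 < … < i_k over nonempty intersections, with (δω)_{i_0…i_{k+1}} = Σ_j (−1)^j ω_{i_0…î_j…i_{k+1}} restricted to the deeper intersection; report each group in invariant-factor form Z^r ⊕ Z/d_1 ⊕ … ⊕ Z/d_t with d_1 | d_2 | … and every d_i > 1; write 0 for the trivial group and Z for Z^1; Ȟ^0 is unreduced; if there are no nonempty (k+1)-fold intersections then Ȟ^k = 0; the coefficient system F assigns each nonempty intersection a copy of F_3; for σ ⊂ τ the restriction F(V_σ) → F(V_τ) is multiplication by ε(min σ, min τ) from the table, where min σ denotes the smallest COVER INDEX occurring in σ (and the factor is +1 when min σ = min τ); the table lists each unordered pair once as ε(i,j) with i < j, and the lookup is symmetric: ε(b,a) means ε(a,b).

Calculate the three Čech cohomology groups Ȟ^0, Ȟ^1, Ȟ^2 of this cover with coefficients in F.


nerve simplices:
  V12={t,v} V14={w} V23={p} V34={q,s}
C dims 4,4; δ0: rk_F3 4
degree 0: 4−4−0 = 0 → Ȟ^0 ≅ 0
degree 1: 4−0−4 = 0 → Ȟ^1 ≅ 0
degree 2: 0−0−0 = 0 → Ȟ^2 ≅ 0

Ȟ^0 = 0,  Ȟ^1 = 0,  Ȟ^2 = 0


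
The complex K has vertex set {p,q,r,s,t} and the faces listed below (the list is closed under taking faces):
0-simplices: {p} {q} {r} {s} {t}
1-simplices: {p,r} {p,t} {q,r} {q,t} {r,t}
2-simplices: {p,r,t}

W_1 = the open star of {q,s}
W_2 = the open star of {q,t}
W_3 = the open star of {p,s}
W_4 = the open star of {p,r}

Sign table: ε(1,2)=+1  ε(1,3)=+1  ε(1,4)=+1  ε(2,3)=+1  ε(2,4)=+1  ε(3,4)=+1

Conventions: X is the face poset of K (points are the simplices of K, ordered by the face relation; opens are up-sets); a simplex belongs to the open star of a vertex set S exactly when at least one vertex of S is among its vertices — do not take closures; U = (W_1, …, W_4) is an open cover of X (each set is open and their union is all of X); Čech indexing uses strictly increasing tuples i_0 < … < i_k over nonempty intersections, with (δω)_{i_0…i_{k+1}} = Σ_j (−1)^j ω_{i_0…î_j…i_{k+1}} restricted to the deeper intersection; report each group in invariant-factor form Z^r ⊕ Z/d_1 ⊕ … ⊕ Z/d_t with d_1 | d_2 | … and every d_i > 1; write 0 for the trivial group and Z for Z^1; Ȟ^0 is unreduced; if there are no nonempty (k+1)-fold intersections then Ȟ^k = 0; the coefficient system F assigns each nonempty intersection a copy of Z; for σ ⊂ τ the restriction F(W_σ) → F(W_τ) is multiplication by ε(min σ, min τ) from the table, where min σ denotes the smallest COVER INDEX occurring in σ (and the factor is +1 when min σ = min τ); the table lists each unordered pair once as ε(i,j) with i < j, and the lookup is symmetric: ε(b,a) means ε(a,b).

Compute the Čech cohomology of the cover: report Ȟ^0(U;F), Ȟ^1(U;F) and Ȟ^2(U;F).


Ȟ^0 = Z, Ȟ^1 = Z, Ȟ^2 = 0

nerve simplices:
  W1={{q},{s},{q,r},{q,t}} W2={{q},{t},{p,t},{q,r},{q,t},{r,t},{p,r,t}} W3={{p},{s},{p,r},{p,t},{p,r,t}} W4={{p},{r},{p,r},{p,t},{q,r},{r,t},{p,r,t}}
  W12={{q},{q,r},{q,t}} W13={{s}} W14={{q,r}} W23={{p,t},{p,r,t}} W24={{p,t},{q,r},{r,t},{p,r,t}} W34={{p},{p,r},{p,t},{p,r,t}}
  W124={{q,r}} W234={{p,t},{p,r,t}}
C dims 4,6,2; δ0: rk 3, SNF 1^3; δ1: rk 2, SNF 1^2
degree 0: 4−3−0 = 1 → Ȟ^0 ≅ Z
degree 1: 6−2−3 = 1 → Ȟ^1 ≅ Z
degree 2: 2−0−2 = 0 → Ȟ^2 ≅ 0


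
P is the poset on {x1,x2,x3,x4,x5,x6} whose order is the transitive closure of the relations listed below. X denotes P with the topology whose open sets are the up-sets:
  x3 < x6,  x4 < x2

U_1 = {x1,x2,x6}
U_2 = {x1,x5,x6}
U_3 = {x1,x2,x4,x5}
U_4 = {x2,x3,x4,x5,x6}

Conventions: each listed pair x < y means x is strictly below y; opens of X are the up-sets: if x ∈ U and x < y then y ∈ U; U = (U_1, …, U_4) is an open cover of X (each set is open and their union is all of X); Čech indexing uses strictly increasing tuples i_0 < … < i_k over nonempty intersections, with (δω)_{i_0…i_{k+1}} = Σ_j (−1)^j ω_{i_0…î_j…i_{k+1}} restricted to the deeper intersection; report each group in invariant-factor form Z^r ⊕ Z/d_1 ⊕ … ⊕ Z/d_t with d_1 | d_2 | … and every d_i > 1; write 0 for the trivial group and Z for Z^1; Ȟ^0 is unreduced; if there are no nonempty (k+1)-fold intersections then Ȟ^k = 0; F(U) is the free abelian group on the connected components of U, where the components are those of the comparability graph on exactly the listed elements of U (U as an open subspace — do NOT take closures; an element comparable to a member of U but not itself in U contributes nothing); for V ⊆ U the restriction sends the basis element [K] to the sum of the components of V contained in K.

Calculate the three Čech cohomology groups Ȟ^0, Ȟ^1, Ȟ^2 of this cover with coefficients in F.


Ȟ^0 = Z^4, Ȟ^1 = 0, Ȟ^2 = 0

nerve simplices:
  U12={x1,x6} U13={x1,x2} U14={x2,x6} U23={x1,x5} U24={x5,x6} U34={x2,x4,x5}
  U123={x1} U124={x6} U134={x2} U234={x5}
components per intersection:
  U1: {x1} {x2} {x6}
  U2: {x1} {x5} {x6}
  U3: {x1} {x2,x4} {x5}
  U4: {x2,x4} {x3,x6} {x5}
  U12: {x1} {x6}
  U13: {x1} {x2}
  U14: {x2} {x6}
  U23: {x1} {x5}
  U24: {x5} {x6}
  U34: {x2,x4} {x5}
  U123: {x1}
  U124: {x6}
  U134: {x2}
  U234: {x5}
C dims 12,12,4; δ0: rk 8, SNF 1^8; δ1: rk 4, SNF 1^4
degree 0: 12−8−0 = 4 → Ȟ^0 ≅ Z^4
degree 1: 12−4−8 = 0 → Ȟ^1 ≅ 0
degree 2: 4−0−4 = 0 → Ȟ^2 ≅ 0


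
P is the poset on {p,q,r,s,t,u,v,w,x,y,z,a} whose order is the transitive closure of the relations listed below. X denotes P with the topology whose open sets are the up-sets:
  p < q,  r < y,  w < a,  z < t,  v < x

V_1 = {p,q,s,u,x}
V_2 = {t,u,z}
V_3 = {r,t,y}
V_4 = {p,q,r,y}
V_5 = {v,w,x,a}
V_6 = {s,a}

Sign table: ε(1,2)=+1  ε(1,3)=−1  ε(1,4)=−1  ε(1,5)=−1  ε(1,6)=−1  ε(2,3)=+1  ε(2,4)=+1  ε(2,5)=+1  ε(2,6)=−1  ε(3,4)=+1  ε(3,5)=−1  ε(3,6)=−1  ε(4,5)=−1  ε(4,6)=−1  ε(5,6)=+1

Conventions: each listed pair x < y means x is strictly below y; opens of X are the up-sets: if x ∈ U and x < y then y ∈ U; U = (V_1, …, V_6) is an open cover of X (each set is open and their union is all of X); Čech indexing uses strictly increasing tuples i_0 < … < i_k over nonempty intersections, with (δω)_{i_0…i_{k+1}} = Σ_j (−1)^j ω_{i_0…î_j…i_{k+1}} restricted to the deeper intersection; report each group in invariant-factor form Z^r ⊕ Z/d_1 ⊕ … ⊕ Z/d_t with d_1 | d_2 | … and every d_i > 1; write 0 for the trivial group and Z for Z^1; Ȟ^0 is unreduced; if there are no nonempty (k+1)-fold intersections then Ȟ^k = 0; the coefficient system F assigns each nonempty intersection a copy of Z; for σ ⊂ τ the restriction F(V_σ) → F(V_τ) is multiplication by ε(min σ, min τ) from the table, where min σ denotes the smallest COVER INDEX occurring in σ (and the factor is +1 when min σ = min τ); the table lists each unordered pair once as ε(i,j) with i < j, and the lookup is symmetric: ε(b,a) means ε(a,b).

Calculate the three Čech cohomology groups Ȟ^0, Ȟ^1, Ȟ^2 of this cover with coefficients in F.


nerve simplices:
  V12={u} V14={p,q} V15={x} V16={s} V23={t} V34={r,y} V56={a}
C dims 6,7; δ0: rk 6, SNF 1^5·2
degree 0: 6−6−0 = 0 → Ȟ^0 ≅ 0
degree 1: 7−0−6 = 1 plus torsion [2] → Ȟ^1 ≅ Z ⊕ Z/2
degree 2: 0−0−0 = 0 → Ȟ^2 ≅ 0

Ȟ^0(U;F) ≅ 0,  Ȟ^1(U;F) ≅ Z ⊕ Z/2,  Ȟ^2(U;F) ≅ 0


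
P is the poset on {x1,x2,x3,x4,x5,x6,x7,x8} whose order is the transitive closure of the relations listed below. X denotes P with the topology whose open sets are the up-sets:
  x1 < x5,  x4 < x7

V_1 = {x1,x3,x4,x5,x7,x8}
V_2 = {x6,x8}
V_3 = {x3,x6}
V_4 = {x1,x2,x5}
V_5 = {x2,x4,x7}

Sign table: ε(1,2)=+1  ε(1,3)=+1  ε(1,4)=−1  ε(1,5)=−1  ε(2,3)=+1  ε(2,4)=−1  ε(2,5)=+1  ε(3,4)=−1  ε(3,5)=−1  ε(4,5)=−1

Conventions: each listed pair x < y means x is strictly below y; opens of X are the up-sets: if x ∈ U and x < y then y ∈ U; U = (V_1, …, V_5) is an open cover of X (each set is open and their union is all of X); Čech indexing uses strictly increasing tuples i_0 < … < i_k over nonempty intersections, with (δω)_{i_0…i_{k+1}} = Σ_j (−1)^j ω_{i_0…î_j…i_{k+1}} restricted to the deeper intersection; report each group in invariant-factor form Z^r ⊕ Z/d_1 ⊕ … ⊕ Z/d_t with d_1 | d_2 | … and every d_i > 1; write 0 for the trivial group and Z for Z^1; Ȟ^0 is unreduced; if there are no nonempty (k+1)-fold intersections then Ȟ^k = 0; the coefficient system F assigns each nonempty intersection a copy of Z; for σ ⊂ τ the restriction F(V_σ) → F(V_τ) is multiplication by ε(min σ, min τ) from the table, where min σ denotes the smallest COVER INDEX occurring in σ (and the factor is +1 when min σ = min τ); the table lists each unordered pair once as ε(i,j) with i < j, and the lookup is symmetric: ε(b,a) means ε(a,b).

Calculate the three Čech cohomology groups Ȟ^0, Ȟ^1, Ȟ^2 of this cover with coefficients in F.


Ȟ^0(U;F) ≅ 0,  Ȟ^1(U;F) ≅ Z ⊕ Z/2,  Ȟ^2(U;F) ≅ 0

nonempty intersections:
  V12={x8} V13={x3} V14={x1,x5} V15={x4,x7} V23={x6} V45={x2}
C dims 5,6; δ0: rk 5, SNF 1^4·2
Ȟ^0: (5−5)−0=0 ⇒ 0
Ȟ^1: (6−0)−5=1 plus torsion [2] ⇒ Z ⊕ Z/2
Ȟ^2: (0−0)−0=0 ⇒ 0


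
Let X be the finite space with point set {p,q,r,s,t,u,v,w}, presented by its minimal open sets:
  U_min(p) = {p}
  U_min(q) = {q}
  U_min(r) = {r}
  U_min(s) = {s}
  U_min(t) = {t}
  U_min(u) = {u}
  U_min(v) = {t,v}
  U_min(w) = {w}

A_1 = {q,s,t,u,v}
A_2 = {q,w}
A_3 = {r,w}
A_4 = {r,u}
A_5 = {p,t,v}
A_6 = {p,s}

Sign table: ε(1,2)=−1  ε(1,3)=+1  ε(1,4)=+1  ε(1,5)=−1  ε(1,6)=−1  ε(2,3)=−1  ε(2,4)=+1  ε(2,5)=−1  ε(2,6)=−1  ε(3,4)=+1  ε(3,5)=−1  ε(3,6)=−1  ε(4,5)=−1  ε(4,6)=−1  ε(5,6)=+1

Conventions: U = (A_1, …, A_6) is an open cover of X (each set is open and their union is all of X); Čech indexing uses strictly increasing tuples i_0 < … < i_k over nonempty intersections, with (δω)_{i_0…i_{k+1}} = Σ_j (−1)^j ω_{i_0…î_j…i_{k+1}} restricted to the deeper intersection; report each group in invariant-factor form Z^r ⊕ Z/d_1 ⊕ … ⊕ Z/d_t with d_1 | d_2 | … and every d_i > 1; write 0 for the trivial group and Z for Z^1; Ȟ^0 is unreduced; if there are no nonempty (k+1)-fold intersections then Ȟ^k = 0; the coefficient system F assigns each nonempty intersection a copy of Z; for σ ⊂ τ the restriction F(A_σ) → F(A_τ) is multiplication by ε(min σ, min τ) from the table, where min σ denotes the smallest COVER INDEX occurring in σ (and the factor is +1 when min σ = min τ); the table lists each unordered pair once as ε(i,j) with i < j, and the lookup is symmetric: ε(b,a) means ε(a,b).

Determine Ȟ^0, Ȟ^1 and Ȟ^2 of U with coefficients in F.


Ȟ^0 ≅ Z, Ȟ^1 ≅ Z^2 and Ȟ^2 ≅ 0

cover nerve:
  A12={q} A14={u} A15={t,v} A16={s} A23={w} A34={r} A56={p}
C dims 6,7; δ0: rk 5, SNF 1^5
Ȟ^0: (6−5)−0=1 ⇒ Z
Ȟ^1: (7−0)−5=2 ⇒ Z^2
Ȟ^2: (0−0)−0=0 ⇒ 0


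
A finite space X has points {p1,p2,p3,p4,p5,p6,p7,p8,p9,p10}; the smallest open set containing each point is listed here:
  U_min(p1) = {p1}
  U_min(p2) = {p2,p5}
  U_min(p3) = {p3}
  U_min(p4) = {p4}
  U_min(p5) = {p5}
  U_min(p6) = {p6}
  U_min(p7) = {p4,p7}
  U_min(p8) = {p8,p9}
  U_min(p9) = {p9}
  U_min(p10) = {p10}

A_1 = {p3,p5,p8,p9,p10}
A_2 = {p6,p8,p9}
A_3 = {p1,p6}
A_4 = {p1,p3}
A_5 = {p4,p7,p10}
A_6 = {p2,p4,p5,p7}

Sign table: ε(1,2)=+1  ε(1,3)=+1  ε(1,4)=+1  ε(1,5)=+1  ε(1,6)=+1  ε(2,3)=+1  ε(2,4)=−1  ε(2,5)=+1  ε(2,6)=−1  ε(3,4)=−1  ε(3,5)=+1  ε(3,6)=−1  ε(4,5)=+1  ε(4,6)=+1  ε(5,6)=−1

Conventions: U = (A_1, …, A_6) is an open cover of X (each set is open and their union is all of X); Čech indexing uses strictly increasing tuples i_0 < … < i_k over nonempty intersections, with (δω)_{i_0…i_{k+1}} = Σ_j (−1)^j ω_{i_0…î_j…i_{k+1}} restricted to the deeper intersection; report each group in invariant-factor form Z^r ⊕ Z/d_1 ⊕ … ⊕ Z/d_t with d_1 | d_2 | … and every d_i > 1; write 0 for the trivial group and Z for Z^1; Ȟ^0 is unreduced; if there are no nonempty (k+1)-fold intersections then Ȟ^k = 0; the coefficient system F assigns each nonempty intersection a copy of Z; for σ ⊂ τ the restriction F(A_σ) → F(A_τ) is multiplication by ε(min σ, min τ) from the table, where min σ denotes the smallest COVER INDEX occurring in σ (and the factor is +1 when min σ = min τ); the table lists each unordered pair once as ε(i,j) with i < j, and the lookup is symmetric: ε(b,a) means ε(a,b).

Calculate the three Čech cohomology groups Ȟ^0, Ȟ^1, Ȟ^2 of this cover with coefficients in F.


Ȟ^0 = 0; Ȟ^1 = Z ⊕ Z/2; Ȟ^2 = 0

nerve simplices:
  A12={p8,p9} A14={p3} A15={p10} A16={p5} A23={p6} A34={p1} A56={p4,p7}
C dims 6,7; δ0: rk 6, SNF 1^5·2
degree 0: 6−6−0 = 0 → Ȟ^0 ≅ 0
degree 1: 7−0−6 = 1 plus torsion [2] → Ȟ^1 ≅ Z ⊕ Z/2
degree 2: 0−0−0 = 0 → Ȟ^2 ≅ 0


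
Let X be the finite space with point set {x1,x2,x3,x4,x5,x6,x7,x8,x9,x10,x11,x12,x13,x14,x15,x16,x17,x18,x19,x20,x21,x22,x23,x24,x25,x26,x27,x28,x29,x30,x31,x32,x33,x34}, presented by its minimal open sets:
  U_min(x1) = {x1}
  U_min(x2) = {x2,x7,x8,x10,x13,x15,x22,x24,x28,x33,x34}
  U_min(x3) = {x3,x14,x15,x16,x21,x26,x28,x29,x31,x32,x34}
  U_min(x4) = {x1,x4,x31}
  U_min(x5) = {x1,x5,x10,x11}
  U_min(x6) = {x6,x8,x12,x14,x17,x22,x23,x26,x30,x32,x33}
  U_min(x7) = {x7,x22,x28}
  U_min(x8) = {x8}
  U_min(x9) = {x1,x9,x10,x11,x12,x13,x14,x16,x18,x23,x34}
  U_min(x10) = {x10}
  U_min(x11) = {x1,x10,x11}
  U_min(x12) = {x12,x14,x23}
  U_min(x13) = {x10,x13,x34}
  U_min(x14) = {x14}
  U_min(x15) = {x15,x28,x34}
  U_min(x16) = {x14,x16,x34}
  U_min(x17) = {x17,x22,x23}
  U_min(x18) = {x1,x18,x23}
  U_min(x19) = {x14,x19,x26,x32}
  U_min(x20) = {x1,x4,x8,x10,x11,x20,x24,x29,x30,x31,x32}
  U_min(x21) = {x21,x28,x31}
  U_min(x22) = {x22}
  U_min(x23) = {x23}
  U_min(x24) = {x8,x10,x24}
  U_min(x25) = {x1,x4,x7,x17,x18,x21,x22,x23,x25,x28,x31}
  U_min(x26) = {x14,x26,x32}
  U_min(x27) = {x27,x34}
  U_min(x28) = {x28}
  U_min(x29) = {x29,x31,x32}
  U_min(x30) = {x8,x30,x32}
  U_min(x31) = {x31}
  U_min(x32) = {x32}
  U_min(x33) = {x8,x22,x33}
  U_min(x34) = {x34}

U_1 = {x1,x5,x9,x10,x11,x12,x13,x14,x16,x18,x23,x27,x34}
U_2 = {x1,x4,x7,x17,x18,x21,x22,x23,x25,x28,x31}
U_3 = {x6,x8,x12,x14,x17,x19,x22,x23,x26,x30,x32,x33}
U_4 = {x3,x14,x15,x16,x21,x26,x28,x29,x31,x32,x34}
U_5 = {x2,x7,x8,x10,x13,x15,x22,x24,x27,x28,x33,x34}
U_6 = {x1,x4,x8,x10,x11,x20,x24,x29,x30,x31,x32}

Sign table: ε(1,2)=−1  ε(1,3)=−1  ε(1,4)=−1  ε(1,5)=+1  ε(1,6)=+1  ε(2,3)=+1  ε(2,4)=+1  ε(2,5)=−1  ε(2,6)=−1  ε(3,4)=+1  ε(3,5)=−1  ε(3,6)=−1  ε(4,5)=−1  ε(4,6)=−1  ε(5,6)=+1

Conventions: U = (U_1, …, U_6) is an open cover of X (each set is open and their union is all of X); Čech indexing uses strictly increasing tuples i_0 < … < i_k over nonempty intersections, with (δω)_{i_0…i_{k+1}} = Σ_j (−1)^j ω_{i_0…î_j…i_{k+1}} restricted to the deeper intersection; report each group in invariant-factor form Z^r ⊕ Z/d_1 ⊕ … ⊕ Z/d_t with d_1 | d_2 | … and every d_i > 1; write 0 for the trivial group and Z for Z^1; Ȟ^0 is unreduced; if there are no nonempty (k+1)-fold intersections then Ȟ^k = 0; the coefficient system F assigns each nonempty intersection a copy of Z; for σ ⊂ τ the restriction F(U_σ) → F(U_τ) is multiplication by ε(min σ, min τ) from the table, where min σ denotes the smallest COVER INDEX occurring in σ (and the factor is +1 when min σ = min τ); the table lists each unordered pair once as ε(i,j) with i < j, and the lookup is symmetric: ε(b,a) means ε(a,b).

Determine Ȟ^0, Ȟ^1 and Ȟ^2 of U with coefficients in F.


intersection data:
  U12={x1,x18,x23} U13={x12,x14,x23} U14={x14,x16,x34} U15={x10,x13,x27,x34} U16={x1,x10,x11} U23={x17,x22,x23} U24={x21,x28,x31} U25={x7,x22,x28} U26={x1,x4,x31} U34={x14,x26,x32} U35={x8,x22,x33} U36={x8,x30,x32} U45={x15,x28,x34} U46={x29,x31,x32} U56={x8,x10,x24}
  U123={x23} U126={x1} U134={x14} U145={x34} U156={x10} U235={x22} U245={x28} U246={x31} U346={x32} U356={x8}
C dims 6,15,10; δ0: rk 5, SNF 1^5; δ1: rk 10, SNF 1^9·2
Ȟ^0 = (6 − 5) − 0 = 1, so Ȟ^0 ≅ Z
Ȟ^1 = (15 − 10) − 5 = 0, so Ȟ^1 ≅ 0
Ȟ^2 = (10 − 0) − 10 = 0 plus torsion [2], so Ȟ^2 ≅ Z/2

Ȟ^0 = Z, Ȟ^1 = 0, Ȟ^2 = Z/2


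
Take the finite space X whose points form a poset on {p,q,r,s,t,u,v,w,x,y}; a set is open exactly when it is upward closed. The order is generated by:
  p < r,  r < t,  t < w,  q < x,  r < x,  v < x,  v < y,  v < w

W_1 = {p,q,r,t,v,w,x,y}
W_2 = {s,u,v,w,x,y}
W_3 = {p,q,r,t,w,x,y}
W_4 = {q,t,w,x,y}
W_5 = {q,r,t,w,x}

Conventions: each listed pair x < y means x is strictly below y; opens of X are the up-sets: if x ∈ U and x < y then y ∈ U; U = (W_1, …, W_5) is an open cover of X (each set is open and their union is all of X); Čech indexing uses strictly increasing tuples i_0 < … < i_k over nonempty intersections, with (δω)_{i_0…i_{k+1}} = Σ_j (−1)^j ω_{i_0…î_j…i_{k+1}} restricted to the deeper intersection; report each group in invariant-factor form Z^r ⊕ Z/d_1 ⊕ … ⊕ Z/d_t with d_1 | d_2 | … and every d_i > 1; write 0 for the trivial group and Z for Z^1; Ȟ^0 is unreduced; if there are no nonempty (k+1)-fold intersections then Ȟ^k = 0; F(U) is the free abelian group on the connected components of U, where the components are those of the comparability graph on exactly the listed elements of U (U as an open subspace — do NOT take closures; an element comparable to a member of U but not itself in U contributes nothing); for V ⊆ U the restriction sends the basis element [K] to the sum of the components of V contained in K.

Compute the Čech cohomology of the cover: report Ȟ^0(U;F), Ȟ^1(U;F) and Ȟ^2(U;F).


Ȟ^0 ≅ Z^3, Ȟ^1 ≅ 0, Ȟ^2 ≅ 0

nonempty overlaps:
  W12={v,w,x,y} W13={p,q,r,t,w,x,y} W14={q,t,w,x,y} W15={q,r,t,w,x} W23={w,x,y} W24={w,x,y} W25={w,x} W34={q,t,w,x,y} W35={q,r,t,w,x} W45={q,t,w,x}
  W123={w,x,y} W124={w,x,y} W125={w,x} W134={q,t,w,x,y} W135={q,r,t,w,x} W145={q,t,w,x} W234={w,x,y} W235={w,x} W245={w,x} W345={q,t,w,x}
  W1234={w,x,y} W1235={w,x} W1245={w,x} W1345={q,t,w,x} W2345={w,x}
  W12345={w,x}
components per intersection:
  W1: {p,q,r,t,v,w,x,y}
  W2: {s} {u} {v,w,x,y}
  W3: {p,q,r,t,w,x} {y}
  W4: {q,x} {t,w} {y}
  W5: {q,r,t,w,x}
  W12: {v,w,x,y}
  W13: {p,q,r,t,w,x} {y}
  W14: {q,x} {t,w} {y}
  W15: {q,r,t,w,x}
  W23: {w} {x} {y}
  W24: {w} {x} {y}
  W25: {w} {x}
  W34: {q,x} {t,w} {y}
  W35: {q,r,t,w,x}
  W45: {q,x} {t,w}
  W123: {w} {x} {y}
  W124: {w} {x} {y}
  W125: {w} {x}
  W134: {q,x} {t,w} {y}
  W135: {q,r,t,w,x}
  W145: {q,x} {t,w}
  W234: {w} {x} {y}
  W235: {w} {x}
  W245: {w} {x}
  W345: {q,x} {t,w}
  W1234: {w} {x} {y}
  W1235: {w} {x}
  W1245: {w} {x}
  W1345: {q,x} {t,w}
  W2345: {w} {x}
  W12345: {w} {x}
C dims 10,21,23,11; δ0: rk 7, SNF 1^7; δ1: rk 14, SNF 1^14; δ2: rk 9, SNF 1^9
degree 0: 10−7−0 = 3 → Ȟ^0 ≅ Z^3
degree 1: 21−14−7 = 0 → Ȟ^1 ≅ 0
degree 2: 23−9−14 = 0 → Ȟ^2 ≅ 0
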